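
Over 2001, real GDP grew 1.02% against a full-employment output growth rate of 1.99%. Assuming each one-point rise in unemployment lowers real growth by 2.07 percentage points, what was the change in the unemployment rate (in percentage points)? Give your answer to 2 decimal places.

Growth-rate Okun's law: g_Y = g_Y* - β × Δu, so Δu = (g_Y* - g_Y)/β.
Δu = (1.99 - 1.02)/2.07 = 0.97/2.07 = 0.47 percentage points.

0.47 percentage points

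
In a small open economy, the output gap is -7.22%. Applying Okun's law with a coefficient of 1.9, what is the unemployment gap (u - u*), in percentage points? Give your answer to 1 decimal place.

Okun's law: output gap = -β × (u - u*), so u - u* = -(output gap)/β.
u - u* = -(-7.22)/1.9 = 3.8 percentage points.

3.8 percentage points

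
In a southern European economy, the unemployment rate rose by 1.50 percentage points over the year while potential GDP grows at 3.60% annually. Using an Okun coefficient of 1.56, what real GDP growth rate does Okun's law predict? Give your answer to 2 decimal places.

1.26%

Growth-rate Okun's law: g_Y = g_Y* - β × Δu.
g_Y = 3.60 - 1.56 × (1.50) = 3.6 - 2.34 = 1.26%, i.e. 1.26% to 2 d.p.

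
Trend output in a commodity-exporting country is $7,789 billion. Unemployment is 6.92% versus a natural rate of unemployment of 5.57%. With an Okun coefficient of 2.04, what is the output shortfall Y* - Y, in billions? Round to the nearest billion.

$215 billion

Output gap = -2.04 × (6.92 - 5.57) = -2.04 × 1.35 = -2.754%.
Actual GDP ≈ 7789 × 0.97246 ≈ 7574 billion, so the shortfall is 7789 - 7574 = 215 billion.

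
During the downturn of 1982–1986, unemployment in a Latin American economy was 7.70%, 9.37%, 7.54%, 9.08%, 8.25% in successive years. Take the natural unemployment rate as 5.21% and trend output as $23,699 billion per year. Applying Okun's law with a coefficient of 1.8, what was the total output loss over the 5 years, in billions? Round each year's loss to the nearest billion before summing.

Year 1982: gap = -1.8 × (7.7 - 5.21) = -4.482%, loss ≈ 23699 × 4.482/100 ≈ 1062.
Year 1983: gap = -1.8 × (9.37 - 5.21) = -7.488%, loss ≈ 23699 × 7.488/100 ≈ 1775.
Year 1984: gap = -1.8 × (7.54 - 5.21) = -4.194%, loss ≈ 23699 × 4.194/100 ≈ 994.
Year 1985: gap = -1.8 × (9.08 - 5.21) = -6.966%, loss ≈ 23699 × 6.966/100 ≈ 1651.
Year 1986: gap = -1.8 × (8.25 - 5.21) = -5.472%, loss ≈ 23699 × 5.472/100 ≈ 1297.
Total lost output = 1062 + 1775 + 994 + 1651 + 1297 = 6779 billion.

$6,779 billion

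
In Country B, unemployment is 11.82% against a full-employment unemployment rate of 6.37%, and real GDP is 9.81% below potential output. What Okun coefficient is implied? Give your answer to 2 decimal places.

β ≈ 1.80

Okun's law: output gap = -β × (u - u*).
-9.81 = -β × (11.82 - 6.37) = -β × 5.45, so β = 9.81/5.45 = 1.80.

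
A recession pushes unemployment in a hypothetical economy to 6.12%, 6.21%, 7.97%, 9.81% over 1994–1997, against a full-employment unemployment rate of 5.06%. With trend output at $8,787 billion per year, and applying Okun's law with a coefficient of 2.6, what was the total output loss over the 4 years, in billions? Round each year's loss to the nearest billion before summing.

Year 1994: gap = -2.6 × (6.12 - 5.06) = -2.756%, loss ≈ 8787 × 2.756/100 ≈ 242.
Year 1995: gap = -2.6 × (6.21 - 5.06) = -2.99%, loss ≈ 8787 × 2.99/100 ≈ 263.
Year 1996: gap = -2.6 × (7.97 - 5.06) = -7.566%, loss ≈ 8787 × 7.566/100 ≈ 665.
Year 1997: gap = -2.6 × (9.81 - 5.06) = -12.35%, loss ≈ 8787 × 12.35/100 ≈ 1085.
Total lost output = 242 + 263 + 665 + 1085 = 2255 billion.

$2,255 billion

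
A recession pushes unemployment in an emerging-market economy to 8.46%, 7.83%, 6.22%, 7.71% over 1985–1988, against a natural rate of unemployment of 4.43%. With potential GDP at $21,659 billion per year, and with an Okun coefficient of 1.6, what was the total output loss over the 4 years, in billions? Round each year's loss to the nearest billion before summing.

$4,332 billion

Year 1985: gap = -1.6 × (8.46 - 4.43) = -6.448%, loss ≈ 21659 × 6.448/100 ≈ 1397.
Year 1986: gap = -1.6 × (7.83 - 4.43) = -5.44%, loss ≈ 21659 × 5.44/100 ≈ 1178.
Year 1987: gap = -1.6 × (6.22 - 4.43) = -2.864%, loss ≈ 21659 × 2.864/100 ≈ 620.
Year 1988: gap = -1.6 × (7.71 - 4.43) = -5.248%, loss ≈ 21659 × 5.248/100 ≈ 1137.
Total lost output = 1397 + 1178 + 620 + 1137 = 4332 billion.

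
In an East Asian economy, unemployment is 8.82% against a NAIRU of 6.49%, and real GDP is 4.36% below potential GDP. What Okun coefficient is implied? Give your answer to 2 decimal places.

Okun's law: output gap = -β × (u - u*).
-4.36 = -β × (8.82 - 6.49) = -β × 2.33, so β = 4.36/2.33 = 1.87.

β ≈ 1.87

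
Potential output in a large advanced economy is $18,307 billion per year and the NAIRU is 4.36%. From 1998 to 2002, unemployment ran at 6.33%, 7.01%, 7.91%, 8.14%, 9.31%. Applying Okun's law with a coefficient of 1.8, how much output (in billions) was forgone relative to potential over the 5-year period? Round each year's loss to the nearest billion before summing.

Year 1998: gap = -1.8 × (6.33 - 4.36) = -3.546%, loss ≈ 18307 × 3.546/100 ≈ 649.
Year 1999: gap = -1.8 × (7.01 - 4.36) = -4.77%, loss ≈ 18307 × 4.77/100 ≈ 873.
Year 2000: gap = -1.8 × (7.91 - 4.36) = -6.39%, loss ≈ 18307 × 6.39/100 ≈ 1170.
Year 2001: gap = -1.8 × (8.14 - 4.36) = -6.804%, loss ≈ 18307 × 6.804/100 ≈ 1246.
Year 2002: gap = -1.8 × (9.31 - 4.36) = -8.91%, loss ≈ 18307 × 8.91/100 ≈ 1631.
Total lost output = 649 + 873 + 1170 + 1246 + 1631 = 5569 billion.

$5,569 billion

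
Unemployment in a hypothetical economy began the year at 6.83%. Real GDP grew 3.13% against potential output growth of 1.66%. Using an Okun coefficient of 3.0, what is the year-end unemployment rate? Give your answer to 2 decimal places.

Growth-rate Okun's law: g_Y = g_Y* - β × Δu, so Δu = (g_Y* - g_Y)/β.
Δu = (1.66 - 3.13)/3.0 = -1.47/3.0 = -0.49 percentage points.
Year-end unemployment = 6.83 - 0.49 = 6.34%.

6.34%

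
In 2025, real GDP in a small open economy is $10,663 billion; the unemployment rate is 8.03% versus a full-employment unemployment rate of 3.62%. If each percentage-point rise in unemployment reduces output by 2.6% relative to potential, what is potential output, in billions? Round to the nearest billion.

Unemployment gap = 8.03 - 3.62 = 4.41 points, so output gap = -2.6 × 4.41 = -11.466%.
Since Y = Y* × (1 + gap/100), Y* = 10663/0.88534 ≈ 12044 billion.

$12,044 billion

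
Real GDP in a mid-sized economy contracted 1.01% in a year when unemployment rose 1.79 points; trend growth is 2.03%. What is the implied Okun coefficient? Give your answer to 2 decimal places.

β ≈ 1.70

Growth form: g_Y = g_Y* - β × Δu, so β = (g_Y* - g_Y)/Δu.
β = (2.03 + 1.01)/1.79 = 3.04/1.79 = 1.70.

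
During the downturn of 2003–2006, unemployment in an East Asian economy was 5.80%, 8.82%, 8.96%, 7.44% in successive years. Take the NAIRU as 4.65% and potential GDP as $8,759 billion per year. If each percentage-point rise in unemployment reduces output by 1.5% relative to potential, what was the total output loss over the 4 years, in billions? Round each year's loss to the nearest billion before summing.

$1,632 billion

Year 2003: gap = -1.5 × (5.8 - 4.65) = -1.725%, loss ≈ 8759 × 1.725/100 ≈ 151.
Year 2004: gap = -1.5 × (8.82 - 4.65) = -6.255%, loss ≈ 8759 × 6.255/100 ≈ 548.
Year 2005: gap = -1.5 × (8.96 - 4.65) = -6.465%, loss ≈ 8759 × 6.465/100 ≈ 566.
Year 2006: gap = -1.5 × (7.44 - 4.65) = -4.185%, loss ≈ 8759 × 4.185/100 ≈ 367.
Total lost output = 151 + 548 + 566 + 367 = 1632 billion.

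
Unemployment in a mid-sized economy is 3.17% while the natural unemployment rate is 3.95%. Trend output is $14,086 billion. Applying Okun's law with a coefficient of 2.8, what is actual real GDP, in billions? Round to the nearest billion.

Unemployment gap = 3.17 - 3.95 = -0.78 points, so the output gap is -2.8 × (-0.78) = 2.184%.
Actual GDP = 14086 × (1 + 2.184/100) = 14086 × 1.02184 ≈ 14394 billion.

$14,394 billion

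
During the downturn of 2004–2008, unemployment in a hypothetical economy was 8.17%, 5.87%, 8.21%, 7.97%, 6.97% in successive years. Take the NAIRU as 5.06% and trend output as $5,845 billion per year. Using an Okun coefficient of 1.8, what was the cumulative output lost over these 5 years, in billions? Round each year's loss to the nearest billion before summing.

$1,250 billion

Year 2004: gap = -1.8 × (8.17 - 5.06) = -5.598%, loss ≈ 5845 × 5.598/100 ≈ 327.
Year 2005: gap = -1.8 × (5.87 - 5.06) = -1.458%, loss ≈ 5845 × 1.458/100 ≈ 85.
Year 2006: gap = -1.8 × (8.21 - 5.06) = -5.67%, loss ≈ 5845 × 5.67/100 ≈ 331.
Year 2007: gap = -1.8 × (7.97 - 5.06) = -5.238%, loss ≈ 5845 × 5.238/100 ≈ 306.
Year 2008: gap = -1.8 × (6.97 - 5.06) = -3.438%, loss ≈ 5845 × 3.438/100 ≈ 201.
Total lost output = 327 + 85 + 331 + 306 + 201 = 1250 billion.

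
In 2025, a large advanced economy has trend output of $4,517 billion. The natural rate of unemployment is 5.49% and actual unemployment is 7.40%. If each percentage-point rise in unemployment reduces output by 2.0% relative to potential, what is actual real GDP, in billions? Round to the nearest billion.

$4,344 billion

Unemployment gap = 7.4 - 5.49 = 1.91 points, so the output gap is -2 × 1.91 = -3.82%.
Actual GDP = 4517 × (1 - 3.82/100) = 4517 × 0.9618 ≈ 4344 billion.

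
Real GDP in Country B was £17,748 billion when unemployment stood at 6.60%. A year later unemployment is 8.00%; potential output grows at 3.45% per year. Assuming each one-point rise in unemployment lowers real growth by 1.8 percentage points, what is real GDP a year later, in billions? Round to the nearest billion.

£17,913 billion

Δu = 8 - 6.6 = 1.4 points.
Okun's law (growth form): g_Y = g_Y* - β × Δu = 3.45 - 1.8 × (1.40) = 3.45 - 2.52 = 0.93%.
Real GDP in the next year = 17748 × (1 + 0.93/100) = 17748 × 1.0093 ≈ 17913 billion.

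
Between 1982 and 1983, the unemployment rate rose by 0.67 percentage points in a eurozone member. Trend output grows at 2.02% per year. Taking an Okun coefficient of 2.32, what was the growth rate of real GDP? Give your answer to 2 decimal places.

Growth-rate Okun's law: g_Y = g_Y* - β × Δu.
g_Y = 2.02 - 2.32 × (0.67) = 2.02 - 1.5544 = 0.4656%, i.e. 0.47% to 2 d.p.

0.47%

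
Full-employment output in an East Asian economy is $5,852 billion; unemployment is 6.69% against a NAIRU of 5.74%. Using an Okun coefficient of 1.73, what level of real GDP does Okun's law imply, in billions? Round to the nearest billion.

Unemployment gap = 6.69 - 5.74 = 0.95 points, so the output gap is -1.73 × 0.95 = -1.6435%.
Actual GDP = 5852 × (1 - 1.6435/100) = 5852 × 0.983565 ≈ 5756 billion.

$5,756 billion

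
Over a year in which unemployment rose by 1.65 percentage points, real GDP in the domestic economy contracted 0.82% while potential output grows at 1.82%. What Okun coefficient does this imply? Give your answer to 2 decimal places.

β ≈ 1.60

Growth form: g_Y = g_Y* - β × Δu, so β = (g_Y* - g_Y)/Δu.
β = (1.82 + 0.82)/1.65 = 2.64/1.65 = 1.60.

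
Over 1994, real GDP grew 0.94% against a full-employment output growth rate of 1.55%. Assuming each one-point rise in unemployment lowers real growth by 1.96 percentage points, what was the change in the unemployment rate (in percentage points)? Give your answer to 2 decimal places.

Growth-rate Okun's law: g_Y = g_Y* - β × Δu, so Δu = (g_Y* - g_Y)/β.
Δu = (1.55 - 0.94)/1.96 = 0.61/1.96 = 0.31 percentage points.

0.31 percentage points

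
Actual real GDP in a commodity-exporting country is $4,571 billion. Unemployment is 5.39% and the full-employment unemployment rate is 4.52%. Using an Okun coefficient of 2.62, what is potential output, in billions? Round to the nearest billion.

Unemployment gap = 5.39 - 4.52 = 0.87 points, so output gap = -2.62 × 0.87 = -2.2794%.
Since Y = Y* × (1 + gap/100), Y* = 4571/0.977206 ≈ 4678 billion.

$4,678 billion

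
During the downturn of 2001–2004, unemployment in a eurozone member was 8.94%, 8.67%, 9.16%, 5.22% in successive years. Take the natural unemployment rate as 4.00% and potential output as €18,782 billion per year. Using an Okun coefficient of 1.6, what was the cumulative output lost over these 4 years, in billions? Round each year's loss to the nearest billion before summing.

€4,806 billion

Year 2001: gap = -1.6 × (8.94 - 4) = -7.904%, loss ≈ 18782 × 7.904/100 ≈ 1485.
Year 2002: gap = -1.6 × (8.67 - 4) = -7.472%, loss ≈ 18782 × 7.472/100 ≈ 1403.
Year 2003: gap = -1.6 × (9.16 - 4) = -8.256%, loss ≈ 18782 × 8.256/100 ≈ 1551.
Year 2004: gap = -1.6 × (5.22 - 4) = -1.952%, loss ≈ 18782 × 1.952/100 ≈ 367.
Total lost output = 1485 + 1403 + 1551 + 367 = 4806 billion.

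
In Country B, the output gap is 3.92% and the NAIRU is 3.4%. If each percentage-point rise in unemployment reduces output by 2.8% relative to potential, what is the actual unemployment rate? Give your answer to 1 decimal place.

2.0%

From Okun's law, u - u* = -(output gap)/β = -(3.92)/2.8 = -1.4 points.
So u = 3.4 - 1.4 = 2.0%.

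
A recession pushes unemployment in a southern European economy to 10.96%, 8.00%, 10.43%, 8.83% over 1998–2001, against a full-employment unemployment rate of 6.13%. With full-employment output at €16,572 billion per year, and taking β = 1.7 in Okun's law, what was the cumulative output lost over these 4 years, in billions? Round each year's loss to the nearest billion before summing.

Year 1998: gap = -1.7 × (10.96 - 6.13) = -8.211%, loss ≈ 16572 × 8.211/100 ≈ 1361.
Year 1999: gap = -1.7 × (8 - 6.13) = -3.179%, loss ≈ 16572 × 3.179/100 ≈ 527.
Year 2000: gap = -1.7 × (10.43 - 6.13) = -7.31%, loss ≈ 16572 × 7.31/100 ≈ 1211.
Year 2001: gap = -1.7 × (8.83 - 6.13) = -4.59%, loss ≈ 16572 × 4.59/100 ≈ 761.
Total lost output = 1361 + 527 + 1211 + 761 = 3860 billion.

€3,860 billion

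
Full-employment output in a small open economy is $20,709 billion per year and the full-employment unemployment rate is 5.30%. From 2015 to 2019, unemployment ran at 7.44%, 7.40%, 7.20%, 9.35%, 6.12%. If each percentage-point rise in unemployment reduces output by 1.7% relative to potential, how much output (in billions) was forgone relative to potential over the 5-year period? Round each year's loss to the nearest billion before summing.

Year 2015: gap = -1.7 × (7.44 - 5.3) = -3.638%, loss ≈ 20709 × 3.638/100 ≈ 753.
Year 2016: gap = -1.7 × (7.4 - 5.3) = -3.57%, loss ≈ 20709 × 3.57/100 ≈ 739.
Year 2017: gap = -1.7 × (7.2 - 5.3) = -3.23%, loss ≈ 20709 × 3.23/100 ≈ 669.
Year 2018: gap = -1.7 × (9.35 - 5.3) = -6.885%, loss ≈ 20709 × 6.885/100 ≈ 1426.
Year 2019: gap = -1.7 × (6.12 - 5.3) = -1.394%, loss ≈ 20709 × 1.394/100 ≈ 289.
Total lost output = 753 + 739 + 669 + 1426 + 289 = 3876 billion.

$3,876 billion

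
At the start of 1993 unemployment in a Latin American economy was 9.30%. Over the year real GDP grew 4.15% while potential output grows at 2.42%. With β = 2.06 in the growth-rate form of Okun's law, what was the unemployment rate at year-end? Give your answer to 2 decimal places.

8.46%

Growth-rate Okun's law: g_Y = g_Y* - β × Δu, so Δu = (g_Y* - g_Y)/β.
Δu = (2.42 - 4.15)/2.06 = -1.73/2.06 = -0.84 percentage points.
Year-end unemployment = 9.3 - 0.84 = 8.46%.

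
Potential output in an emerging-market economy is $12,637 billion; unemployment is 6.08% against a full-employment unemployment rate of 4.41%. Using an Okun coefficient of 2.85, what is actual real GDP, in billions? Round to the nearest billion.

$12,036 billion

Unemployment gap = 6.08 - 4.41 = 1.67 points, so the output gap is -2.85 × 1.67 = -4.7595%.
Actual GDP = 12637 × (1 - 4.7595/100) = 12637 × 0.952405 ≈ 12036 billion.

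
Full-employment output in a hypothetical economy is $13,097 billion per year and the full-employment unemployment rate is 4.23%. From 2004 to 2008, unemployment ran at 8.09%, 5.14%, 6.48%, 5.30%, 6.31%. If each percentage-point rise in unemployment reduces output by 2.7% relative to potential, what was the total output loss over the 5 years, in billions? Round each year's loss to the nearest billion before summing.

$3,597 billion

Year 2004: gap = -2.7 × (8.09 - 4.23) = -10.422%, loss ≈ 13097 × 10.422/100 ≈ 1365.
Year 2005: gap = -2.7 × (5.14 - 4.23) = -2.457%, loss ≈ 13097 × 2.457/100 ≈ 322.
Year 2006: gap = -2.7 × (6.48 - 4.23) = -6.075%, loss ≈ 13097 × 6.075/100 ≈ 796.
Year 2007: gap = -2.7 × (5.3 - 4.23) = -2.889%, loss ≈ 13097 × 2.889/100 ≈ 378.
Year 2008: gap = -2.7 × (6.31 - 4.23) = -5.616%, loss ≈ 13097 × 5.616/100 ≈ 736.
Total lost output = 1365 + 322 + 796 + 378 + 736 = 3597 billion.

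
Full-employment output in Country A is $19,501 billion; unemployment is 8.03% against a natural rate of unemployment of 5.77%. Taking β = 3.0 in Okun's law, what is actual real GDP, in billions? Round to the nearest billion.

Unemployment gap = 8.03 - 5.77 = 2.26 points, so the output gap is -3 × 2.26 = -6.78%.
Actual GDP = 19501 × (1 - 6.78/100) = 19501 × 0.9322 ≈ 18179 billion.

$18,179 billion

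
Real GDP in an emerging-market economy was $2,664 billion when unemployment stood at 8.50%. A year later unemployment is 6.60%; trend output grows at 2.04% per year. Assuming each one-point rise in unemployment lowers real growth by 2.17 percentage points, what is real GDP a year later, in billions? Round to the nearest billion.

$2,828 billion

Δu = 6.6 - 8.5 = -1.9 points.
Okun's law (growth form): g_Y = g_Y* - β × Δu = 2.04 - 2.17 × (-1.90) = 2.04 + 4.123 = 6.163%.
Real GDP in the next year = 2664 × (1 + 6.163/100) = 2664 × 1.06163 ≈ 2828 billion.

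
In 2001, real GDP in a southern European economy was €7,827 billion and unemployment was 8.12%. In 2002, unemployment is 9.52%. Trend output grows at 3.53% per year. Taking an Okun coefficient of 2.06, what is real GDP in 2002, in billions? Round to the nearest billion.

Δu = 9.52 - 8.12 = 1.4 points.
Okun's law (growth form): g_Y = g_Y* - β × Δu = 3.53 - 2.06 × (1.40) = 3.53 - 2.884 = 0.646%.
Real GDP in the next year = 7827 × (1 + 0.646/100) = 7827 × 1.00646 ≈ 7878 billion.

€7,878 billion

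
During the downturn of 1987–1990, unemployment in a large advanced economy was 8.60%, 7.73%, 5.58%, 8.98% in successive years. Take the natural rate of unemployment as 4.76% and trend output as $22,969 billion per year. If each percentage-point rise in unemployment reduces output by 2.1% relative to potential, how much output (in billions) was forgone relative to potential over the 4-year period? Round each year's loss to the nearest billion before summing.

$5,717 billion

Year 1987: gap = -2.1 × (8.6 - 4.76) = -8.064%, loss ≈ 22969 × 8.064/100 ≈ 1852.
Year 1988: gap = -2.1 × (7.73 - 4.76) = -6.237%, loss ≈ 22969 × 6.237/100 ≈ 1433.
Year 1989: gap = -2.1 × (5.58 - 4.76) = -1.722%, loss ≈ 22969 × 1.722/100 ≈ 396.
Year 1990: gap = -2.1 × (8.98 - 4.76) = -8.862%, loss ≈ 22969 × 8.862/100 ≈ 2036.
Total lost output = 1852 + 1433 + 396 + 2036 = 5717 billion.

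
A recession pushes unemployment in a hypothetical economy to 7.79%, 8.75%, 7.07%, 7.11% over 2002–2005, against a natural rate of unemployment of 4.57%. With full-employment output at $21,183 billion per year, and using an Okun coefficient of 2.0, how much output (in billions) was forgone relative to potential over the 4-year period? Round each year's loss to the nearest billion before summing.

Year 2002: gap = -2.0 × (7.79 - 4.57) = -6.44%, loss ≈ 21183 × 6.44/100 ≈ 1364.
Year 2003: gap = -2.0 × (8.75 - 4.57) = -8.36%, loss ≈ 21183 × 8.36/100 ≈ 1771.
Year 2004: gap = -2.0 × (7.07 - 4.57) = -5%, loss ≈ 21183 × 5/100 ≈ 1059.
Year 2005: gap = -2.0 × (7.11 - 4.57) = -5.08%, loss ≈ 21183 × 5.08/100 ≈ 1076.
Total lost output = 1364 + 1771 + 1059 + 1076 = 5270 billion.

$5,270 billion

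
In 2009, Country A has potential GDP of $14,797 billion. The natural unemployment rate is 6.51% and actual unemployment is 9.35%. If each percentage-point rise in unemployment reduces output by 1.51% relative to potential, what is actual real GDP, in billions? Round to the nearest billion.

Unemployment gap = 9.35 - 6.51 = 2.84 points, so the output gap is -1.51 × 2.84 = -4.2884%.
Actual GDP = 14797 × (1 - 4.2884/100) = 14797 × 0.957116 ≈ 14162 billion.

$14,162 billion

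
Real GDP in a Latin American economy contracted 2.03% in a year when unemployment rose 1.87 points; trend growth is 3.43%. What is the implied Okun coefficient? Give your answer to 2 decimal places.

β ≈ 2.92

Growth form: g_Y = g_Y* - β × Δu, so β = (g_Y* - g_Y)/Δu.
β = (3.43 + 2.03)/1.87 = 5.46/1.87 = 2.92.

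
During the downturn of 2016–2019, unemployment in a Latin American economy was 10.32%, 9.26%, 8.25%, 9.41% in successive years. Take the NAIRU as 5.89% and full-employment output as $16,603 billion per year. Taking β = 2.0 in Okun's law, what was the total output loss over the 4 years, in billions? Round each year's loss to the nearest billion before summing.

$4,543 billion

Year 2016: gap = -2.0 × (10.32 - 5.89) = -8.86%, loss ≈ 16603 × 8.86/100 ≈ 1471.
Year 2017: gap = -2.0 × (9.26 - 5.89) = -6.74%, loss ≈ 16603 × 6.74/100 ≈ 1119.
Year 2018: gap = -2.0 × (8.25 - 5.89) = -4.72%, loss ≈ 16603 × 4.72/100 ≈ 784.
Year 2019: gap = -2.0 × (9.41 - 5.89) = -7.04%, loss ≈ 16603 × 7.04/100 ≈ 1169.
Total lost output = 1471 + 1119 + 784 + 1169 = 4543 billion.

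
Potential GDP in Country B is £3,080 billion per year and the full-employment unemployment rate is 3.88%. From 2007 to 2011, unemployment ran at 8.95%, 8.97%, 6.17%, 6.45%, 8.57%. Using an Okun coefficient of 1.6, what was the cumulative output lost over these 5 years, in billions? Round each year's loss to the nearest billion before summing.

Year 2007: gap = -1.6 × (8.95 - 3.88) = -8.112%, loss ≈ 3080 × 8.112/100 ≈ 250.
Year 2008: gap = -1.6 × (8.97 - 3.88) = -8.144%, loss ≈ 3080 × 8.144/100 ≈ 251.
Year 2009: gap = -1.6 × (6.17 - 3.88) = -3.664%, loss ≈ 3080 × 3.664/100 ≈ 113.
Year 2010: gap = -1.6 × (6.45 - 3.88) = -4.112%, loss ≈ 3080 × 4.112/100 ≈ 127.
Year 2011: gap = -1.6 × (8.57 - 3.88) = -7.504%, loss ≈ 3080 × 7.504/100 ≈ 231.
Total lost output = 250 + 251 + 113 + 127 + 231 = 972 billion.

£972 billion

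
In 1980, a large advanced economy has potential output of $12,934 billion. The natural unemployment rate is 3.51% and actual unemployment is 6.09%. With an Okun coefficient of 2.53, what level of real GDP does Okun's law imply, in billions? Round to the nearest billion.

$12,090 billion

Unemployment gap = 6.09 - 3.51 = 2.58 points, so the output gap is -2.53 × 2.58 = -6.5274%.
Actual GDP = 12934 × (1 - 6.5274/100) = 12934 × 0.934726 ≈ 12090 billion.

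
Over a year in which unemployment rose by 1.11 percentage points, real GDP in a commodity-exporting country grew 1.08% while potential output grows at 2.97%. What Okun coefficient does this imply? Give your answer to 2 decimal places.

Growth form: g_Y = g_Y* - β × Δu, so β = (g_Y* - g_Y)/Δu.
β = (2.97 - 1.08)/1.11 = 1.89/1.11 = 1.70.

β ≈ 1.70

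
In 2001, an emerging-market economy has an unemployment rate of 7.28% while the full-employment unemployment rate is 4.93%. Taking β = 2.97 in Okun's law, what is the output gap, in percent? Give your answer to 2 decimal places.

The unemployment gap is 7.28 - 4.93 = 2.35 percentage points.
Okun's law gives an output gap of -2.97 × 2.35 = -6.9795%, i.e. 6.98% below potential.

-6.98%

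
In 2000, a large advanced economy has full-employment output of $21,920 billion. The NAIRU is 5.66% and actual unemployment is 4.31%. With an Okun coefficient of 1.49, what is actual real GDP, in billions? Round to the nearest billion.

$22,361 billion

Unemployment gap = 4.31 - 5.66 = -1.35 points, so the output gap is -1.49 × (-1.35) = 2.0115%.
Actual GDP = 21920 × (1 + 2.0115/100) = 21920 × 1.020115 ≈ 22361 billion.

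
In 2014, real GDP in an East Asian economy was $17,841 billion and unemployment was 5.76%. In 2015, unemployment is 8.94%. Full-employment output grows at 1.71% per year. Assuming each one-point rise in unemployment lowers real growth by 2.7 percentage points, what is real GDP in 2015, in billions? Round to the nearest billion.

$16,614 billion

Δu = 8.94 - 5.76 = 3.18 points.
Okun's law (growth form): g_Y = g_Y* - β × Δu = 1.71 - 2.7 × (3.18) = 1.71 - 8.586 = -6.876%.
Real GDP in the next year = 17841 × (1 - 6.876/100) = 17841 × 0.93124 ≈ 16614 billion.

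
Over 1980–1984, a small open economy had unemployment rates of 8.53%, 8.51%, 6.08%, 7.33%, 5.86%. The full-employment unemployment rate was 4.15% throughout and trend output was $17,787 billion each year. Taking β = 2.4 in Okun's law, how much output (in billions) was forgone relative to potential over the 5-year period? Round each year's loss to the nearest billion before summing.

$6,643 billion

Year 1980: gap = -2.4 × (8.53 - 4.15) = -10.512%, loss ≈ 17787 × 10.512/100 ≈ 1870.
Year 1981: gap = -2.4 × (8.51 - 4.15) = -10.464%, loss ≈ 17787 × 10.464/100 ≈ 1861.
Year 1982: gap = -2.4 × (6.08 - 4.15) = -4.632%, loss ≈ 17787 × 4.632/100 ≈ 824.
Year 1983: gap = -2.4 × (7.33 - 4.15) = -7.632%, loss ≈ 17787 × 7.632/100 ≈ 1358.
Year 1984: gap = -2.4 × (5.86 - 4.15) = -4.104%, loss ≈ 17787 × 4.104/100 ≈ 730.
Total lost output = 1870 + 1861 + 824 + 1358 + 730 = 6643 billion.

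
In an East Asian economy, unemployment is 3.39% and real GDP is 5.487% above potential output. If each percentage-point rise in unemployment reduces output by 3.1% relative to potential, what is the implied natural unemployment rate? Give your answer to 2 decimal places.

From Okun's law, u - u* = -(output gap)/β = -(5.487)/3.1 = -1.77 points.
So u* = 3.39 + 1.77 = 5.16%.

5.16%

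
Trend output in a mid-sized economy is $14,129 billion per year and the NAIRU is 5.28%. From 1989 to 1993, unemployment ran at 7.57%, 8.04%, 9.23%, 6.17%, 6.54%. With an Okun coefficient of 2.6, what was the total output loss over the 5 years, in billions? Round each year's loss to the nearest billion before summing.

$4,096 billion

Year 1989: gap = -2.6 × (7.57 - 5.28) = -5.954%, loss ≈ 14129 × 5.954/100 ≈ 841.
Year 1990: gap = -2.6 × (8.04 - 5.28) = -7.176%, loss ≈ 14129 × 7.176/100 ≈ 1014.
Year 1991: gap = -2.6 × (9.23 - 5.28) = -10.27%, loss ≈ 14129 × 10.27/100 ≈ 1451.
Year 1992: gap = -2.6 × (6.17 - 5.28) = -2.314%, loss ≈ 14129 × 2.314/100 ≈ 327.
Year 1993: gap = -2.6 × (6.54 - 5.28) = -3.276%, loss ≈ 14129 × 3.276/100 ≈ 463.
Total lost output = 841 + 1014 + 1451 + 327 + 463 = 4096 billion.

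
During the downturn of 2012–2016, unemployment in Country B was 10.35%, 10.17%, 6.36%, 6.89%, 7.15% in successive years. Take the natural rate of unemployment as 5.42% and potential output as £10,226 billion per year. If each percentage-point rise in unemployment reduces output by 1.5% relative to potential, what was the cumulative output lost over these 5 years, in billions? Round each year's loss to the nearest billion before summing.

Year 2012: gap = -1.5 × (10.35 - 5.42) = -7.395%, loss ≈ 10226 × 7.395/100 ≈ 756.
Year 2013: gap = -1.5 × (10.17 - 5.42) = -7.125%, loss ≈ 10226 × 7.125/100 ≈ 729.
Year 2014: gap = -1.5 × (6.36 - 5.42) = -1.41%, loss ≈ 10226 × 1.41/100 ≈ 144.
Year 2015: gap = -1.5 × (6.89 - 5.42) = -2.205%, loss ≈ 10226 × 2.205/100 ≈ 225.
Year 2016: gap = -1.5 × (7.15 - 5.42) = -2.595%, loss ≈ 10226 × 2.595/100 ≈ 265.
Total lost output = 756 + 729 + 144 + 225 + 265 = 2119 billion.

£2,119 billion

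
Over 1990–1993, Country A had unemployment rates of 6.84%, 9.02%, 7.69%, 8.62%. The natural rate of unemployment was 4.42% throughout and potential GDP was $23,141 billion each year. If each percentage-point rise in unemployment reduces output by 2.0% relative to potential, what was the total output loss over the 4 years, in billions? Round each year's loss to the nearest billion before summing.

Year 1990: gap = -2.0 × (6.84 - 4.42) = -4.84%, loss ≈ 23141 × 4.84/100 ≈ 1120.
Year 1991: gap = -2.0 × (9.02 - 4.42) = -9.2%, loss ≈ 23141 × 9.2/100 ≈ 2129.
Year 1992: gap = -2.0 × (7.69 - 4.42) = -6.54%, loss ≈ 23141 × 6.54/100 ≈ 1513.
Year 1993: gap = -2.0 × (8.62 - 4.42) = -8.4%, loss ≈ 23141 × 8.4/100 ≈ 1944.
Total lost output = 1120 + 2129 + 1513 + 1944 = 6706 billion.

$6,706 billion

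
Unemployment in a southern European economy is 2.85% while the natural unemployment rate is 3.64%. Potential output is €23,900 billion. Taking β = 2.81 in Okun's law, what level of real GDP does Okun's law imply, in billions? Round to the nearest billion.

Unemployment gap = 2.85 - 3.64 = -0.79 points, so the output gap is -2.81 × (-0.79) = 2.2199%.
Actual GDP = 23900 × (1 + 2.2199/100) = 23900 × 1.022199 ≈ 24431 billion.

€24,431 billion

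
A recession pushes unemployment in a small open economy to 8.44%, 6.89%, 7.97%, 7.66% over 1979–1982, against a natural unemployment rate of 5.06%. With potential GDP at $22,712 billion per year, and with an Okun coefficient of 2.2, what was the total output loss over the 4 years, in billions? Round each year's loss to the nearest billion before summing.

$5,356 billion

Year 1979: gap = -2.2 × (8.44 - 5.06) = -7.436%, loss ≈ 22712 × 7.436/100 ≈ 1689.
Year 1980: gap = -2.2 × (6.89 - 5.06) = -4.026%, loss ≈ 22712 × 4.026/100 ≈ 914.
Year 1981: gap = -2.2 × (7.97 - 5.06) = -6.402%, loss ≈ 22712 × 6.402/100 ≈ 1454.
Year 1982: gap = -2.2 × (7.66 - 5.06) = -5.72%, loss ≈ 22712 × 5.72/100 ≈ 1299.
Total lost output = 1689 + 914 + 1454 + 1299 = 5356 billion.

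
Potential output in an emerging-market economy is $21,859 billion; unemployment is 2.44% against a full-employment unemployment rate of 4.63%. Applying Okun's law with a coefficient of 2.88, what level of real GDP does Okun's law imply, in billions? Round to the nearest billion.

Unemployment gap = 2.44 - 4.63 = -2.19 points, so the output gap is -2.88 × (-2.19) = 6.3072%.
Actual GDP = 21859 × (1 + 6.3072/100) = 21859 × 1.063072 ≈ 23238 billion.

$23,238 billion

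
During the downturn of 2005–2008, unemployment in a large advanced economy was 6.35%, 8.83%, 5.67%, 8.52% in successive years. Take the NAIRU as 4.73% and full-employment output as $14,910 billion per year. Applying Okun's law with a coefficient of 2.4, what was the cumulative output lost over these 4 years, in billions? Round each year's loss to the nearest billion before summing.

$3,739 billion

Year 2005: gap = -2.4 × (6.35 - 4.73) = -3.888%, loss ≈ 14910 × 3.888/100 ≈ 580.
Year 2006: gap = -2.4 × (8.83 - 4.73) = -9.84%, loss ≈ 14910 × 9.84/100 ≈ 1467.
Year 2007: gap = -2.4 × (5.67 - 4.73) = -2.256%, loss ≈ 14910 × 2.256/100 ≈ 336.
Year 2008: gap = -2.4 × (8.52 - 4.73) = -9.096%, loss ≈ 14910 × 9.096/100 ≈ 1356.
Total lost output = 580 + 1467 + 336 + 1356 = 3739 billion.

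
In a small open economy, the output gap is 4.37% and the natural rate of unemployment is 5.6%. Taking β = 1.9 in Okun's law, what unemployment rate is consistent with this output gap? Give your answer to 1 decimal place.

3.3%

From Okun's law, u - u* = -(output gap)/β = -(4.37)/1.9 = -2.3 points.
So u = 5.6 - 2.3 = 3.3%.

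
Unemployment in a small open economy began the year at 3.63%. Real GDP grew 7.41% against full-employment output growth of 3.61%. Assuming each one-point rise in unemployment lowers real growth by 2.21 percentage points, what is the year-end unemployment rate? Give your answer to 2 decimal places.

1.91%

Growth-rate Okun's law: g_Y = g_Y* - β × Δu, so Δu = (g_Y* - g_Y)/β.
Δu = (3.61 - 7.41)/2.21 = -3.8/2.21 = -1.72 percentage points.
Year-end unemployment = 3.63 - 1.72 = 1.91%.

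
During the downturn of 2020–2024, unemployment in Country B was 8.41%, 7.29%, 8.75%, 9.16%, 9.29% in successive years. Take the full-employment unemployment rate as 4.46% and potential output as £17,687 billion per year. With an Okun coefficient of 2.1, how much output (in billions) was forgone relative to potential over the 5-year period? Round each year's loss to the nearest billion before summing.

£7,651 billion

Year 2020: gap = -2.1 × (8.41 - 4.46) = -8.295%, loss ≈ 17687 × 8.295/100 ≈ 1467.
Year 2021: gap = -2.1 × (7.29 - 4.46) = -5.943%, loss ≈ 17687 × 5.943/100 ≈ 1051.
Year 2022: gap = -2.1 × (8.75 - 4.46) = -9.009%, loss ≈ 17687 × 9.009/100 ≈ 1593.
Year 2023: gap = -2.1 × (9.16 - 4.46) = -9.87%, loss ≈ 17687 × 9.87/100 ≈ 1746.
Year 2024: gap = -2.1 × (9.29 - 4.46) = -10.143%, loss ≈ 17687 × 10.143/100 ≈ 1794.
Total lost output = 1467 + 1051 + 1593 + 1746 + 1794 = 7651 billion.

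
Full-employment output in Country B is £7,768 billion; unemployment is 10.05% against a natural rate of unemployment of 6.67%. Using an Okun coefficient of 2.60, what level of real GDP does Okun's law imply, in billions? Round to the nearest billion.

£7,085 billion

Unemployment gap = 10.05 - 6.67 = 3.38 points, so the output gap is -2.6 × 3.38 = -8.788%.
Actual GDP = 7768 × (1 - 8.788/100) = 7768 × 0.91212 ≈ 7085 billion.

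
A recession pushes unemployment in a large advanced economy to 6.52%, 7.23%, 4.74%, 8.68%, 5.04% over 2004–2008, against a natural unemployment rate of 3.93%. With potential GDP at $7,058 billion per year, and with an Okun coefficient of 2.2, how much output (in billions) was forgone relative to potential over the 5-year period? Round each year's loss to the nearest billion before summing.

$1,950 billion

Year 2004: gap = -2.2 × (6.52 - 3.93) = -5.698%, loss ≈ 7058 × 5.698/100 ≈ 402.
Year 2005: gap = -2.2 × (7.23 - 3.93) = -7.26%, loss ≈ 7058 × 7.26/100 ≈ 512.
Year 2006: gap = -2.2 × (4.74 - 3.93) = -1.782%, loss ≈ 7058 × 1.782/100 ≈ 126.
Year 2007: gap = -2.2 × (8.68 - 3.93) = -10.45%, loss ≈ 7058 × 10.45/100 ≈ 738.
Year 2008: gap = -2.2 × (5.04 - 3.93) = -2.442%, loss ≈ 7058 × 2.442/100 ≈ 172.
Total lost output = 402 + 512 + 126 + 738 + 172 = 1950 billion.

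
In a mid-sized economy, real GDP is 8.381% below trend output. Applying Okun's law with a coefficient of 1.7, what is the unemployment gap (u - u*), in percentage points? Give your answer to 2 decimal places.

Okun's law: output gap = -β × (u - u*), so u - u* = -(output gap)/β.
u - u* = -(-8.381)/1.7 = 4.93 percentage points.

4.93 percentage points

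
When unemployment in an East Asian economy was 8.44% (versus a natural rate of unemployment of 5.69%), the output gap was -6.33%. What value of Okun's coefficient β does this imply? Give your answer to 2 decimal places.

β ≈ 2.30

Okun's law: output gap = -β × (u - u*).
-6.33 = -β × (8.44 - 5.69) = -β × 2.75, so β = 6.33/2.75 = 2.30.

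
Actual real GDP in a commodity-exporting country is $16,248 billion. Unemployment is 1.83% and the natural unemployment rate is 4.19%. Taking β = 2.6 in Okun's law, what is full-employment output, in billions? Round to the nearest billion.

$15,309 billion

Unemployment gap = 1.83 - 4.19 = -2.36 points, so output gap = -2.6 × (-2.36) = 6.136%.
Since Y = Y* × (1 + gap/100), Y* = 16248/1.06136 ≈ 15309 billion.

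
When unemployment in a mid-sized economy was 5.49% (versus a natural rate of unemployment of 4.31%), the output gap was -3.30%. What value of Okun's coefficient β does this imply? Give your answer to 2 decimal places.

Okun's law: output gap = -β × (u - u*).
-3.30 = -β × (5.49 - 4.31) = -β × 1.18, so β = 3.3/1.18 = 2.80.

β ≈ 2.80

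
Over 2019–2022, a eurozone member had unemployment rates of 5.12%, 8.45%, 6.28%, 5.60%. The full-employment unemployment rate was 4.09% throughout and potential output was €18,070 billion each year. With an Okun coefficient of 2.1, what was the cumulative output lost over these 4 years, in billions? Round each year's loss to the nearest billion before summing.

€3,449 billion

Year 2019: gap = -2.1 × (5.12 - 4.09) = -2.163%, loss ≈ 18070 × 2.163/100 ≈ 391.
Year 2020: gap = -2.1 × (8.45 - 4.09) = -9.156%, loss ≈ 18070 × 9.156/100 ≈ 1654.
Year 2021: gap = -2.1 × (6.28 - 4.09) = -4.599%, loss ≈ 18070 × 4.599/100 ≈ 831.
Year 2022: gap = -2.1 × (5.6 - 4.09) = -3.171%, loss ≈ 18070 × 3.171/100 ≈ 573.
Total lost output = 391 + 1654 + 831 + 573 = 3449 billion.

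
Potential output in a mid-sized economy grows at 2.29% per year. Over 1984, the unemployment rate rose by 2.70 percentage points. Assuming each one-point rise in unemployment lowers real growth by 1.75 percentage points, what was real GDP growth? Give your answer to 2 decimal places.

-2.44%

Growth-rate Okun's law: g_Y = g_Y* - β × Δu.
g_Y = 2.29 - 1.75 × (2.70) = 2.29 - 4.725 = -2.435%, i.e. -2.44% to 2 d.p.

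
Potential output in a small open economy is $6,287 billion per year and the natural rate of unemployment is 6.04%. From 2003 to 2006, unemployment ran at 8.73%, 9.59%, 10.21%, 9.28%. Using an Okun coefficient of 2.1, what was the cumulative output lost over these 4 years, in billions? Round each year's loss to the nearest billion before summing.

$1,803 billion

Year 2003: gap = -2.1 × (8.73 - 6.04) = -5.649%, loss ≈ 6287 × 5.649/100 ≈ 355.
Year 2004: gap = -2.1 × (9.59 - 6.04) = -7.455%, loss ≈ 6287 × 7.455/100 ≈ 469.
Year 2005: gap = -2.1 × (10.21 - 6.04) = -8.757%, loss ≈ 6287 × 8.757/100 ≈ 551.
Year 2006: gap = -2.1 × (9.28 - 6.04) = -6.804%, loss ≈ 6287 × 6.804/100 ≈ 428.
Total lost output = 355 + 469 + 551 + 428 = 1803 billion.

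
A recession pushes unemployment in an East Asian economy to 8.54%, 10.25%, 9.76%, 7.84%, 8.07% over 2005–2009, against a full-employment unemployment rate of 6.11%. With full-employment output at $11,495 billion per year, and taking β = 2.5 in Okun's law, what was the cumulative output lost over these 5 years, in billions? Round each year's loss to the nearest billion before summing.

$3,997 billion

Year 2005: gap = -2.5 × (8.54 - 6.11) = -6.075%, loss ≈ 11495 × 6.075/100 ≈ 698.
Year 2006: gap = -2.5 × (10.25 - 6.11) = -10.35%, loss ≈ 11495 × 10.35/100 ≈ 1190.
Year 2007: gap = -2.5 × (9.76 - 6.11) = -9.125%, loss ≈ 11495 × 9.125/100 ≈ 1049.
Year 2008: gap = -2.5 × (7.84 - 6.11) = -4.325%, loss ≈ 11495 × 4.325/100 ≈ 497.
Year 2009: gap = -2.5 × (8.07 - 6.11) = -4.9%, loss ≈ 11495 × 4.9/100 ≈ 563.
Total lost output = 698 + 1190 + 1049 + 497 + 563 = 3997 billion.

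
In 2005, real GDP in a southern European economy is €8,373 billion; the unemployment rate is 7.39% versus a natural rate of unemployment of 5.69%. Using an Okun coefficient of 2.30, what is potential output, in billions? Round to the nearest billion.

Unemployment gap = 7.39 - 5.69 = 1.7 points, so output gap = -2.3 × 1.7 = -3.91%.
Since Y = Y* × (1 + gap/100), Y* = 8373/0.9609 ≈ 8714 billion.

€8,714 billion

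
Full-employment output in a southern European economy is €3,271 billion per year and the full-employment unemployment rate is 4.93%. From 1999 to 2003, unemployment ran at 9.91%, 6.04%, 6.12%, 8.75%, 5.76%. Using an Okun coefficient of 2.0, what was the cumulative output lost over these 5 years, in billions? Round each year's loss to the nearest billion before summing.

Year 1999: gap = -2.0 × (9.91 - 4.93) = -9.96%, loss ≈ 3271 × 9.96/100 ≈ 326.
Year 2000: gap = -2.0 × (6.04 - 4.93) = -2.22%, loss ≈ 3271 × 2.22/100 ≈ 73.
Year 2001: gap = -2.0 × (6.12 - 4.93) = -2.38%, loss ≈ 3271 × 2.38/100 ≈ 78.
Year 2002: gap = -2.0 × (8.75 - 4.93) = -7.64%, loss ≈ 3271 × 7.64/100 ≈ 250.
Year 2003: gap = -2.0 × (5.76 - 4.93) = -1.66%, loss ≈ 3271 × 1.66/100 ≈ 54.
Total lost output = 326 + 73 + 78 + 250 + 54 = 781 billion.

€781 billion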